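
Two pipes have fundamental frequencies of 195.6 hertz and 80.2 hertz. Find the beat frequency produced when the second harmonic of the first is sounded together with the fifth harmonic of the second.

9.8 Hz

Second harmonic of the first: 2·195.6 = 391.2 Hz.
Fifth harmonic of the second: 5·80.2 = 401.0 Hz.
f_beat = |391.2 − 401.0| = 9.8 Hz.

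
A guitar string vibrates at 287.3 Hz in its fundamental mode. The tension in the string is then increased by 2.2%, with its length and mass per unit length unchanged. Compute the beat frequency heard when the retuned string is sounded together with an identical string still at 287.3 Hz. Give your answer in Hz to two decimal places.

For a string, f ∝ √T, so the new frequency is 287.3·√1.022 = 290.4431 Hz.
f_beat = |290.4431 − 287.3| = 3.14 Hz.

3.14 Hz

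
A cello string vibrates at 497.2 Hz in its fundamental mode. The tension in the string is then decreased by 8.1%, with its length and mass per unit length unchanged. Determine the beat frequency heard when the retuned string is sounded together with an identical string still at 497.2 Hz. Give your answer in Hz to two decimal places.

For a string, f ∝ √T, so the new frequency is 497.2·√0.919 = 476.6382 Hz.
f_beat = |476.6382 − 497.2| = 20.56 Hz.

20.56 Hz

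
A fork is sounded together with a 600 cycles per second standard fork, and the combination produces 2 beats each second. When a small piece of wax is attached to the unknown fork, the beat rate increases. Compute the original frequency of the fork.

|f − 600| = 2, so the fork was at either 598 Hz or 602 Hz.
Loading a fork with wax lowers its frequency; the adjustment lowers the fork's frequency.
The beat rate rose, so the adjustment moved the fork further from 600 Hz — it was already below the reference.

598 Hz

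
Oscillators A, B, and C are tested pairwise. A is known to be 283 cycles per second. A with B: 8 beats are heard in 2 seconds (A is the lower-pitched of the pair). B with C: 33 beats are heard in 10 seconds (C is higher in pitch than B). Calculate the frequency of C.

290.3 Hz

A–B: Beat frequency = 8/2 = 4 Hz.
B is above A, so f_B = 283 + 4 = 287 Hz.
B–C: Beat frequency = 33/10 = 3.3 Hz.
C is above B, so f_C = 287 + 3.3 = 290.3 Hz.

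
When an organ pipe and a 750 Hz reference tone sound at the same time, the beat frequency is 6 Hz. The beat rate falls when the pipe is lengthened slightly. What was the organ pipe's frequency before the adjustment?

756 Hz

|f − 750| = 6, so the organ pipe was at either 744 Hz or 756 Hz.
A longer pipe has a lower fundamental; the adjustment lowers the organ pipe's frequency.
The beat rate fell, so the adjustment moved the organ pipe toward 750 Hz — it must have started above the reference.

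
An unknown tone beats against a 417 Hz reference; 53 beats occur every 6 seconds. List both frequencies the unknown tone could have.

408.1667 Hz or 425.8333 Hz

Beat frequency = 53/6 = 8.8333 Hz.
|f − 417| = 8.8333, so f = 417 ± 8.8333.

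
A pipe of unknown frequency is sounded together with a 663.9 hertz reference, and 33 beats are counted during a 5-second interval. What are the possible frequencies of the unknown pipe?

Beat frequency = 33/5 = 6.6 Hz.
|f − 663.9| = 6.6, so f = 663.9 ± 6.6.

657.3 Hz or 670.5 Hz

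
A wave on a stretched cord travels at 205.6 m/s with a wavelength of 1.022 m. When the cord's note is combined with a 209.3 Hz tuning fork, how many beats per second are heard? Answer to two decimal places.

8.13 Hz

Source frequency f = v/λ = 205.6/1.022 = 201.1742 Hz.
f_beat = |201.1742 − 209.3| = 8.13 Hz.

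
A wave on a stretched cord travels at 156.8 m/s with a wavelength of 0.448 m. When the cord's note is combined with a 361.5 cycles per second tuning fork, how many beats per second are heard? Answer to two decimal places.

Source frequency f = v/λ = 156.8/0.448 = 350.0000 Hz.
f_beat = |350.0000 − 361.5| = 11.50 Hz.

11.50 Hz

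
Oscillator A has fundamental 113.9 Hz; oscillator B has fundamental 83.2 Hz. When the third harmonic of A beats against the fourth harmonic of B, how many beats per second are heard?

8.9 Hz

Third harmonic of the first: 3·113.9 = 341.7 Hz.
Fourth harmonic of the second: 4·83.2 = 332.8 Hz.
f_beat = |341.7 − 332.8| = 8.9 Hz.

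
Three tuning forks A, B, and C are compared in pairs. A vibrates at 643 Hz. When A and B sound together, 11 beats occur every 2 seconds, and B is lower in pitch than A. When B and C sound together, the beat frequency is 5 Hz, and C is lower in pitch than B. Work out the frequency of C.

632.5 Hz

A–B: Beat frequency = 11/2 = 5.5 Hz.
B is below A, so f_B = 643 − 5.5 = 637.5 Hz.
C is below B, so f_C = 637.5 − 5 = 632.5 Hz.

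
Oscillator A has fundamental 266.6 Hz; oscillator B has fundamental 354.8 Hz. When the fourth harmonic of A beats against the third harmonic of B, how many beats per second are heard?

2.0 Hz

Fourth harmonic of the first: 4·266.6 = 1066.4 Hz.
Third harmonic of the second: 3·354.8 = 1064.4 Hz.
f_beat = |1066.4 − 1064.4| = 2.0 Hz.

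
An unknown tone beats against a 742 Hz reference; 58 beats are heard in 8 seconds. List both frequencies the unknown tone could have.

734.75 Hz or 749.25 Hz

Beat frequency = 58/8 = 7.25 Hz.
|f − 742| = 7.25, so f = 742 ± 7.25.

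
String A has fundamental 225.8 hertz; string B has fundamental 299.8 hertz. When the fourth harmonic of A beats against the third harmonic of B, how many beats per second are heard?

Fourth harmonic of the first: 4·225.8 = 903.2 Hz.
Third harmonic of the second: 3·299.8 = 899.4 Hz.
f_beat = |903.2 − 899.4| = 3.8 Hz.

3.8 Hz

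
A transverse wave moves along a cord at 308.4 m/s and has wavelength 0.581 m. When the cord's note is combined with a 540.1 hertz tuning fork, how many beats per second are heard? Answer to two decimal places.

9.29 Hz

Source frequency f = v/λ = 308.4/0.581 = 530.8090 Hz.
f_beat = |530.8090 − 540.1| = 9.29 Hz.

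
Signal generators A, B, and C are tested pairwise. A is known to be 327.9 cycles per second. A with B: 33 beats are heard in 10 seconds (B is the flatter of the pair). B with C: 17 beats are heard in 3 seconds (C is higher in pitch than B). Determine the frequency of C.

330.2667 Hz

A–B: Beat frequency = 33/10 = 3.3 Hz.
B is below A, so f_B = 327.9 − 3.3 = 324.6 Hz.
B–C: Beat frequency = 17/3 = 5.6667 Hz.
C is above B, so f_C = 324.6 + 5.6667 = 330.2667 Hz.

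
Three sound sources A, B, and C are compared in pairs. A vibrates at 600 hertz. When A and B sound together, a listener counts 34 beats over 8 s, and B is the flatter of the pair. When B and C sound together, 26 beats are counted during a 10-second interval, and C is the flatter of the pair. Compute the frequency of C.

A–B: Beat frequency = 34/8 = 4.25 Hz.
B is below A, so f_B = 600 − 4.25 = 595.75 Hz.
B–C: Beat frequency = 26/10 = 2.6 Hz.
C is below B, so f_C = 595.75 − 2.6 = 593.15 Hz.

593.15 Hz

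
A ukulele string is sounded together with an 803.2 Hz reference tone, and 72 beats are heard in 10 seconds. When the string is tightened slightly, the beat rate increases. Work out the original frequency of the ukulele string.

810.4 Hz

Beat frequency = 72/10 = 7.2 Hz.
|f − 803.2| = 7.2, so the ukulele string was at either 796 Hz or 810.4 Hz.
Increasing tension raises a string's frequency; the adjustment raises the ukulele string's frequency.
The beat rate rose, so the adjustment moved the ukulele string further from 803.2 Hz — it was already above the reference.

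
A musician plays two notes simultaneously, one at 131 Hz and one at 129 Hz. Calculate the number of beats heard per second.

2 Hz

Beats arise from superposition of two nearby frequencies; the beat rate is |f₁ − f₂|.
|131 − 129| = 2 Hz.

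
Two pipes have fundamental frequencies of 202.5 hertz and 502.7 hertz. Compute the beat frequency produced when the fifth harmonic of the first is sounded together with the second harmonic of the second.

Fifth harmonic of the first: 5·202.5 = 1012.5 Hz.
Second harmonic of the second: 2·502.7 = 1005.4 Hz.
f_beat = |1012.5 − 1005.4| = 7.1 Hz.

7.1 Hz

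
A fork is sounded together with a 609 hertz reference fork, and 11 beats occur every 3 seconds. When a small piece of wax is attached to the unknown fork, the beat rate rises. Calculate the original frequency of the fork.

Beat frequency = 11/3 = 3.6667 Hz.
|f − 609| = 3.6667, so the fork was at either 605.3333 Hz or 612.6667 Hz.
Loading a fork with wax lowers its frequency; the adjustment lowers the fork's frequency.
The beat rate rose, so the adjustment moved the fork further from 609 Hz — it was already below the reference.

605.3333 Hz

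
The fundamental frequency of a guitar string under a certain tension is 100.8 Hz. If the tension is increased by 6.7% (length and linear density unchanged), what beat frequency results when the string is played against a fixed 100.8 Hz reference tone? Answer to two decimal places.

3.32 Hz

For a string, f ∝ √T, so the new frequency is 100.8·√1.067 = 104.1221 Hz.
f_beat = |104.1221 − 100.8| = 3.32 Hz.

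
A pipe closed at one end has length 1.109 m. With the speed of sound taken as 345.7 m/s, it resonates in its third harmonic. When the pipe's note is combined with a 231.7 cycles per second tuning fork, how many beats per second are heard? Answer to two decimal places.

2.09 Hz

Closed pipe (odd harmonics): f_n = n·v/(4L) = 3·345.7/(4·1.109) = 233.7917 Hz.
f_beat = |233.7917 − 231.7| = 2.09 Hz.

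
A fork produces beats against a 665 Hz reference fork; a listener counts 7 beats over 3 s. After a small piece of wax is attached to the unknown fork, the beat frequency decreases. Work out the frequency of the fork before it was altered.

Beat frequency = 7/3 = 2.3333 Hz.
|f − 665| = 2.3333, so the fork was at either 662.6667 Hz or 667.3333 Hz.
Loading a fork with wax lowers its frequency; the adjustment lowers the fork's frequency.
The beat rate fell, so the adjustment moved the fork toward 665 Hz — it must have started above the reference.

667.3333 Hz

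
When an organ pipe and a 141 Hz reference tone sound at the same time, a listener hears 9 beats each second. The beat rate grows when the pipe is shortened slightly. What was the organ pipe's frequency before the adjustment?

|f − 141| = 9, so the organ pipe was at either 132 Hz or 150 Hz.
A shorter pipe has a higher fundamental; the adjustment raises the organ pipe's frequency.
The beat rate rose, so the adjustment moved the organ pipe further from 141 Hz — it was already above the reference.

150 Hz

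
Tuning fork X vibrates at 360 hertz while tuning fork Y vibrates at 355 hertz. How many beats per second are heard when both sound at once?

5 Hz

Beats arise from superposition of two nearby frequencies; the beat rate is |f₁ − f₂|.
|360 − 355| = 5 Hz.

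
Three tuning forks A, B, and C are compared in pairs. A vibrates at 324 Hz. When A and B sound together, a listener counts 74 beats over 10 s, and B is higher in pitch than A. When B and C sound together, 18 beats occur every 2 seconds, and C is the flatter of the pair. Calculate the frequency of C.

322.4 Hz

A–B: Beat frequency = 74/10 = 7.4 Hz.
B is above A, so f_B = 324 + 7.4 = 331.4 Hz.
B–C: Beat frequency = 18/2 = 9 Hz.
C is below B, so f_C = 331.4 − 9 = 322.4 Hz.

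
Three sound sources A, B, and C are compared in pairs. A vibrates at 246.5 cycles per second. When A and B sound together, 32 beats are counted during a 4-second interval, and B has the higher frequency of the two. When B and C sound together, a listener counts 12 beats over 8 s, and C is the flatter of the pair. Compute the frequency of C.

253 Hz

A–B: Beat frequency = 32/4 = 8 Hz.
B is above A, so f_B = 246.5 + 8 = 254.5 Hz.
B–C: Beat frequency = 12/8 = 1.5 Hz.
C is below B, so f_C = 254.5 − 1.5 = 253 Hz.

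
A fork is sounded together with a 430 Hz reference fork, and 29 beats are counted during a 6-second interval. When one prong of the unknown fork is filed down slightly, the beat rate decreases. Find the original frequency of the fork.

Beat frequency = 29/6 = 4.8333 Hz.
|f − 430| = 4.8333, so the fork was at either 425.1667 Hz or 434.8333 Hz.
Filing a prong removes mass and raises the fork's frequency; the adjustment raises the fork's frequency.
The beat rate fell, so the adjustment moved the fork toward 430 Hz — it must have started below the reference.

425.1667 Hz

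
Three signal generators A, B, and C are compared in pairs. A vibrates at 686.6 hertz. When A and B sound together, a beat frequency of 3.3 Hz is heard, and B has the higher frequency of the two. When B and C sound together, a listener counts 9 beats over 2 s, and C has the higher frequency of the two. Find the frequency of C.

B is above A, so f_B = 686.6 + 3.3 = 689.9 Hz.
B–C: Beat frequency = 9/2 = 4.5 Hz.
C is above B, so f_C = 689.9 + 4.5 = 694.4 Hz.

694.4 Hz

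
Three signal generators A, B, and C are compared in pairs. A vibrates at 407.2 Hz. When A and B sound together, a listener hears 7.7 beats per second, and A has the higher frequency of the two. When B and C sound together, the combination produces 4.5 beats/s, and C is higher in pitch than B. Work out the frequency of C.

404 Hz

B is below A, so f_B = 407.2 − 7.7 = 399.5 Hz.
C is above B, so f_C = 399.5 + 4.5 = 404 Hz.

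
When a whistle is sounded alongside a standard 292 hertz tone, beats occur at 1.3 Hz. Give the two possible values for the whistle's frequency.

290.7 Hz or 293.3 Hz

|f − 292| = 1.3, so f = 292 ± 1.3.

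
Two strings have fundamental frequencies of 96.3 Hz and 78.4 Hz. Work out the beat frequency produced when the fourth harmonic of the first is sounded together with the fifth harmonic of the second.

6.8 Hz

Fourth harmonic of the first: 4·96.3 = 385.2 Hz.
Fifth harmonic of the second: 5·78.4 = 392.0 Hz.
f_beat = |385.2 − 392.0| = 6.8 Hz.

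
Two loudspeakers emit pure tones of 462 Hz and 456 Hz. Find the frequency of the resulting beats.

6 Hz

f_beat = |f₁ − f₂|.
|462 − 456| = 6 Hz.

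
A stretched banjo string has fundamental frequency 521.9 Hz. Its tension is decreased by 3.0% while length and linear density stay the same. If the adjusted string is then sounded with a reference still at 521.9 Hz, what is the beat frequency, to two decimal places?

7.89 Hz

For a string, f ∝ √T, so the new frequency is 521.9·√0.970 = 514.0119 Hz.
f_beat = |514.0119 − 521.9| = 7.89 Hz.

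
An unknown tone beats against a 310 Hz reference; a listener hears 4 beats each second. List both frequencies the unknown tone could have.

306 Hz or 314 Hz

|f − 310| = 4, so f = 310 ± 4.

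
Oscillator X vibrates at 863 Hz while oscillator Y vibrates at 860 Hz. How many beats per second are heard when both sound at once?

3 Hz

f_beat = |f₁ − f₂|.
|863 − 860| = 3 Hz.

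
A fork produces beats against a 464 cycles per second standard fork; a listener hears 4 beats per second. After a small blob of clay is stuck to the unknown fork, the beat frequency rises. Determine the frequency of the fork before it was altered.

460 Hz

|f − 464| = 4, so the fork was at either 460 Hz or 468 Hz.
Adding mass to a fork lowers its frequency; the adjustment lowers the fork's frequency.
The beat rate rose, so the adjustment moved the fork further from 464 Hz — it was already below the reference.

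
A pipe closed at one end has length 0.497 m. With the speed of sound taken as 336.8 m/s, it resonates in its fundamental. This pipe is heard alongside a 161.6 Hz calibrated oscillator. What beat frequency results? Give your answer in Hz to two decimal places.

7.82 Hz

Closed pipe (odd harmonics): f_n = n·v/(4L) = 1·336.8/(4·0.497) = 169.4165 Hz.
f_beat = |169.4165 − 161.6| = 7.82 Hz.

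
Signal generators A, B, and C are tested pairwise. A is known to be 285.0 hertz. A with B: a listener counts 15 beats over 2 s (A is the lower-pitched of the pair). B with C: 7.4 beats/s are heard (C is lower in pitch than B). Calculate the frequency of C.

A–B: Beat frequency = 15/2 = 7.5 Hz.
B is above A, so f_B = 285.0 + 7.5 = 292.5 Hz.
C is below B, so f_C = 292.5 − 7.4 = 285.1 Hz.

285.1 Hz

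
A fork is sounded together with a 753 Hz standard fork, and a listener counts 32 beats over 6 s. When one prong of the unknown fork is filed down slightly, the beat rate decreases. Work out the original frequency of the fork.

747.6667 Hz

Beat frequency = 32/6 = 5.3333 Hz.
|f − 753| = 5.3333, so the fork was at either 747.6667 Hz or 758.3333 Hz.
Filing a prong removes mass and raises the fork's frequency; the adjustment raises the fork's frequency.
The beat rate fell, so the adjustment moved the fork toward 753 Hz — it must have started below the reference.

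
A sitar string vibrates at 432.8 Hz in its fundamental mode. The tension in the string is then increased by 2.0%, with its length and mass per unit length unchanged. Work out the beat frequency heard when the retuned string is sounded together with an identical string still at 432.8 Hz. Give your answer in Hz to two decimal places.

For a string, f ∝ √T, so the new frequency is 432.8·√1.020 = 437.1066 Hz.
f_beat = |437.1066 − 432.8| = 4.31 Hz.

4.31 Hz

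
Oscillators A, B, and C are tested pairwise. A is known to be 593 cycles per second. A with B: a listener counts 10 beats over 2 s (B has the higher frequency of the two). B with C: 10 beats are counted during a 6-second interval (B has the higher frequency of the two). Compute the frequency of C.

A–B: Beat frequency = 10/2 = 5 Hz.
B is above A, so f_B = 593 + 5 = 598 Hz.
B–C: Beat frequency = 10/6 = 1.6667 Hz.
C is below B, so f_C = 598 − 1.6667 = 596.3333 Hz.

596.3333 Hz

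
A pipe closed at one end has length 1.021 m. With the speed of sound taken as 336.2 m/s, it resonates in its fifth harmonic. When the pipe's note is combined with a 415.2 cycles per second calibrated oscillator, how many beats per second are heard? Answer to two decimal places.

Closed pipe (odd harmonics): f_n = n·v/(4L) = 5·336.2/(4·1.021) = 411.6063 Hz.
f_beat = |411.6063 − 415.2| = 3.59 Hz.

3.59 Hz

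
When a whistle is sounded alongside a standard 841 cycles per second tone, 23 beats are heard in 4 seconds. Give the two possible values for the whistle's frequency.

Beat frequency = 23/4 = 5.75 Hz.
|f − 841| = 5.75, so f = 841 ± 5.75.

835.25 Hz or 846.75 Hz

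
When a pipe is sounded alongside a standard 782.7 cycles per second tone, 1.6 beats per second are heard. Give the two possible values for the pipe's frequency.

|f − 782.7| = 1.6, so f = 782.7 ± 1.6.

781.1 Hz or 784.3 Hz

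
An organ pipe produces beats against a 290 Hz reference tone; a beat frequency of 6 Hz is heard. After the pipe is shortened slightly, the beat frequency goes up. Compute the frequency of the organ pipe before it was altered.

|f − 290| = 6, so the organ pipe was at either 284 Hz or 296 Hz.
A shorter pipe has a higher fundamental; the adjustment raises the organ pipe's frequency.
The beat rate rose, so the adjustment moved the organ pipe further from 290 Hz — it was already above the reference.

296 Hz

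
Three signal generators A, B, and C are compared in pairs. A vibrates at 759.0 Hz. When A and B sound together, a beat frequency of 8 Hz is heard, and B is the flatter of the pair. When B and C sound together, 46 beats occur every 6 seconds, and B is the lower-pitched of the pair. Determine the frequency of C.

B is below A, so f_B = 759.0 − 8 = 751 Hz.
B–C: Beat frequency = 46/6 = 7.6667 Hz.
C is above B, so f_C = 751 + 7.6667 = 758.6667 Hz.

758.6667 Hz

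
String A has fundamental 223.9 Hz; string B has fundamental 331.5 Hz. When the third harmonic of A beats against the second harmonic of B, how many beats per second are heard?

8.7 Hz

Third harmonic of the first: 3·223.9 = 671.7 Hz.
Second harmonic of the second: 2·331.5 = 663.0 Hz.
f_beat = |671.7 − 663.0| = 8.7 Hz.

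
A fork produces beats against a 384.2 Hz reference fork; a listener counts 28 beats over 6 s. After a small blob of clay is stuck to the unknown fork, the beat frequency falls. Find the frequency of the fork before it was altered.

Beat frequency = 28/6 = 4.6667 Hz.
|f − 384.2| = 4.6667, so the fork was at either 379.5333 Hz or 388.8667 Hz.
Adding mass to a fork lowers its frequency; the adjustment lowers the fork's frequency.
The beat rate fell, so the adjustment moved the fork toward 384.2 Hz — it must have started above the reference.

388.8667 Hz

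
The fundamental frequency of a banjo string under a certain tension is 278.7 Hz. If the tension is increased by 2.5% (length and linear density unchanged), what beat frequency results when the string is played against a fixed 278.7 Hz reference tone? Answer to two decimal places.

For a string, f ∝ √T, so the new frequency is 278.7·√1.025 = 282.1622 Hz.
f_beat = |282.1622 − 278.7| = 3.46 Hz.

3.46 Hz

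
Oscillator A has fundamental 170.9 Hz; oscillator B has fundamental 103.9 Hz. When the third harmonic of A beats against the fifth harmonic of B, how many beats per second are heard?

6.8 Hz

Third harmonic of the first: 3·170.9 = 512.7 Hz.
Fifth harmonic of the second: 5·103.9 = 519.5 Hz.
f_beat = |512.7 − 519.5| = 6.8 Hz.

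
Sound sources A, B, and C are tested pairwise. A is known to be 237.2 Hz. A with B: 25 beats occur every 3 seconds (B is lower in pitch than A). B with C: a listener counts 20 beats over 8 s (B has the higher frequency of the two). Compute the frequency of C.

A–B: Beat frequency = 25/3 = 8.3333 Hz.
B is below A, so f_B = 237.2 − 8.3333 = 228.8667 Hz.
B–C: Beat frequency = 20/8 = 2.5 Hz.
C is below B, so f_C = 228.8667 − 2.5 = 226.3667 Hz.

226.3667 Hz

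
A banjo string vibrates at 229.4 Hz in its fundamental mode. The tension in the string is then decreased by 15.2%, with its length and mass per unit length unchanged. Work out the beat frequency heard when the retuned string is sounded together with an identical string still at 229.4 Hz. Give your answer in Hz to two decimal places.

For a string, f ∝ √T, so the new frequency is 229.4·√0.848 = 211.2474 Hz.
f_beat = |211.2474 − 229.4| = 18.15 Hz.

18.15 Hz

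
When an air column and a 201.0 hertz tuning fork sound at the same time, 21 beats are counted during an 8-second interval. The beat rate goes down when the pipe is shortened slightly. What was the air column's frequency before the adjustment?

Beat frequency = 21/8 = 2.625 Hz.
|f − 201.0| = 2.625, so the air column was at either 198.375 Hz or 203.625 Hz.
A shorter pipe has a higher fundamental; the adjustment raises the air column's frequency.
The beat rate fell, so the adjustment moved the air column toward 201.0 Hz — it must have started below the reference.

198.375 Hz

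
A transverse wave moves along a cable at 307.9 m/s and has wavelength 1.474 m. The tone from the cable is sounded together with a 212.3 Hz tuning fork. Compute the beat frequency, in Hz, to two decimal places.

3.41 Hz

Source frequency f = v/λ = 307.9/1.474 = 208.8874 Hz.
f_beat = |208.8874 − 212.3| = 3.41 Hz.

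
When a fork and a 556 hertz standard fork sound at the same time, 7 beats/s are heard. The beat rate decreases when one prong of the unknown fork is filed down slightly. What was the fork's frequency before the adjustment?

549 Hz

|f − 556| = 7, so the fork was at either 549 Hz or 563 Hz.
Filing a prong removes mass and raises the fork's frequency; the adjustment raises the fork's frequency.
The beat rate fell, so the adjustment moved the fork toward 556 Hz — it must have started below the reference.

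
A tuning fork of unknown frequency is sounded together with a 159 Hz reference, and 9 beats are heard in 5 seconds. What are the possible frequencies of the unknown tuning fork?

157.2 Hz or 160.8 Hz

Beat frequency = 9/5 = 1.8 Hz.
|f − 159| = 1.8, so f = 159 ± 1.8.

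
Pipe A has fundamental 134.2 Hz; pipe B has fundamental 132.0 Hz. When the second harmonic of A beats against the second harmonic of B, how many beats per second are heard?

4.4 Hz

Second harmonic of the first: 2·134.2 = 268.4 Hz.
Second harmonic of the second: 2·132.0 = 264.0 Hz.
f_beat = |268.4 − 264.0| = 4.4 Hz.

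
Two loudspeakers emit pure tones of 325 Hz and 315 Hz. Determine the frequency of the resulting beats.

Beats arise from superposition of two nearby frequencies; the beat rate is |f₁ − f₂|.
|325 − 315| = 10 Hz.

10 Hz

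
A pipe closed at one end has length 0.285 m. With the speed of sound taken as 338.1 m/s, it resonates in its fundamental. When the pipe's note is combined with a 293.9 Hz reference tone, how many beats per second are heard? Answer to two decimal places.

2.68 Hz

Closed pipe (odd harmonics): f_n = n·v/(4L) = 1·338.1/(4·0.285) = 296.5789 Hz.
f_beat = |296.5789 − 293.9| = 2.68 Hz.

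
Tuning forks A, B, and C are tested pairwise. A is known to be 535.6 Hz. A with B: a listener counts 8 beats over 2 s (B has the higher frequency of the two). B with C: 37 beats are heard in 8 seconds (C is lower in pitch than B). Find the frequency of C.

A–B: Beat frequency = 8/2 = 4 Hz.
B is above A, so f_B = 535.6 + 4 = 539.6 Hz.
B–C: Beat frequency = 37/8 = 4.625 Hz.
C is below B, so f_C = 539.6 − 4.625 = 534.975 Hz.

534.975 Hz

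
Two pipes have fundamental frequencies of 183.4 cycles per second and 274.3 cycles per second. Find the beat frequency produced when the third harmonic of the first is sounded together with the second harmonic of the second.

Third harmonic of the first: 3·183.4 = 550.2 Hz.
Second harmonic of the second: 2·274.3 = 548.6 Hz.
f_beat = |550.2 − 548.6| = 1.6 Hz.

1.6 Hz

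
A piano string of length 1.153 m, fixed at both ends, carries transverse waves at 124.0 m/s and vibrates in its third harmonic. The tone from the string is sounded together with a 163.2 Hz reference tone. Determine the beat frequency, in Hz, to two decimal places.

For a string fixed at both ends, f_n = n·v/(2L) = 3·124.0/(2·1.153) = 161.3183 Hz.
f_beat = |161.3183 − 163.2| = 1.88 Hz.

1.88 Hz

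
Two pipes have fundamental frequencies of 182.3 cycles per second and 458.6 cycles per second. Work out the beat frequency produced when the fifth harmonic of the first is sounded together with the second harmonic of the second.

5.7 Hz

Fifth harmonic of the first: 5·182.3 = 911.5 Hz.
Second harmonic of the second: 2·458.6 = 917.2 Hz.
f_beat = |911.5 − 917.2| = 5.7 Hz.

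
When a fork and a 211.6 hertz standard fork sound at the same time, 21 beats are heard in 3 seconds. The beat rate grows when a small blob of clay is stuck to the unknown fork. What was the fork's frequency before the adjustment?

Beat frequency = 21/3 = 7 Hz.
|f − 211.6| = 7, so the fork was at either 204.6 Hz or 218.6 Hz.
Adding mass to a fork lowers its frequency; the adjustment lowers the fork's frequency.
The beat rate rose, so the adjustment moved the fork further from 211.6 Hz — it was already below the reference.

204.6 Hz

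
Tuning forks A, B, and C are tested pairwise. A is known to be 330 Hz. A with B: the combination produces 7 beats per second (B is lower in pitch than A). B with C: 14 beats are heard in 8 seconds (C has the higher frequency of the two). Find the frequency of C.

B is below A, so f_B = 330 − 7 = 323 Hz.
B–C: Beat frequency = 14/8 = 1.75 Hz.
C is above B, so f_C = 323 + 1.75 = 324.75 Hz.

324.75 Hz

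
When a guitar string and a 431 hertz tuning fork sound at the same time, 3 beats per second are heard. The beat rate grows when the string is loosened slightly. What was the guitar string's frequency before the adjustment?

|f − 431| = 3, so the guitar string was at either 428 Hz or 434 Hz.
Reducing tension lowers a string's frequency; the adjustment lowers the guitar string's frequency.
The beat rate rose, so the adjustment moved the guitar string further from 431 Hz — it was already below the reference.

428 Hz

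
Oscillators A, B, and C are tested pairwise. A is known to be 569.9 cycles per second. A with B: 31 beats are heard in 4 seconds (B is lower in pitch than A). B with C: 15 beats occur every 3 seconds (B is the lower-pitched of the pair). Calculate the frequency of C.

A–B: Beat frequency = 31/4 = 7.75 Hz.
B is below A, so f_B = 569.9 − 7.75 = 562.15 Hz.
B–C: Beat frequency = 15/3 = 5 Hz.
C is above B, so f_C = 562.15 + 5 = 567.15 Hz.

567.15 Hz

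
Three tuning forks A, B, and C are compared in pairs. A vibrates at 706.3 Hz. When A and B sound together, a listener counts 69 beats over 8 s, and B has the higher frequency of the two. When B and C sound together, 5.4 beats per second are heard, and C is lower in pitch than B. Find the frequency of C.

A–B: Beat frequency = 69/8 = 8.625 Hz.
B is above A, so f_B = 706.3 + 8.625 = 714.925 Hz.
C is below B, so f_C = 714.925 − 5.4 = 709.525 Hz.

709.525 Hz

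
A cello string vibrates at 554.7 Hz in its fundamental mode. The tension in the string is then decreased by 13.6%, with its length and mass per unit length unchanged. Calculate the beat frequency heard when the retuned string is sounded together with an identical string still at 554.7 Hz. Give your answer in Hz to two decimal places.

For a string, f ∝ √T, so the new frequency is 554.7·√0.864 = 515.6025 Hz.
f_beat = |515.6025 − 554.7| = 39.10 Hz.

39.10 Hz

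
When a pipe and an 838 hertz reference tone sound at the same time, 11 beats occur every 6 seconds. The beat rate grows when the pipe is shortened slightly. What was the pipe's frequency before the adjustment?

Beat frequency = 11/6 = 1.8333 Hz.
|f − 838| = 1.8333, so the pipe was at either 836.1667 Hz or 839.8333 Hz.
A shorter pipe has a higher fundamental; the adjustment raises the pipe's frequency.
The beat rate rose, so the adjustment moved the pipe further from 838 Hz — it was already above the reference.

839.8333 Hz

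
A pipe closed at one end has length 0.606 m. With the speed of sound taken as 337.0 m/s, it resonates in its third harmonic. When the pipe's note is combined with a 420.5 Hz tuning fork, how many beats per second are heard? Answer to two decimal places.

Closed pipe (odd harmonics): f_n = n·v/(4L) = 3·337.0/(4·0.606) = 417.0792 Hz.
f_beat = |417.0792 − 420.5| = 3.42 Hz.

3.42 Hz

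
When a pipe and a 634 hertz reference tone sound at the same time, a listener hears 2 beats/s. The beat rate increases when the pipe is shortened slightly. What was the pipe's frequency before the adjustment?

|f − 634| = 2, so the pipe was at either 632 Hz or 636 Hz.
A shorter pipe has a higher fundamental; the adjustment raises the pipe's frequency.
The beat rate rose, so the adjustment moved the pipe further from 634 Hz — it was already above the reference.

636 Hz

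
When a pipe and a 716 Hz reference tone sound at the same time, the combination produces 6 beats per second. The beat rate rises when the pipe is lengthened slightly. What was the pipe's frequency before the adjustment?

|f − 716| = 6, so the pipe was at either 710 Hz or 722 Hz.
A longer pipe has a lower fundamental; the adjustment lowers the pipe's frequency.
The beat rate rose, so the adjustment moved the pipe further from 716 Hz — it was already below the reference.

710 Hz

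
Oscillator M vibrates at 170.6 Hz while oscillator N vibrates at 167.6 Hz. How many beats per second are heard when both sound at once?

The beat frequency equals the magnitude of the frequency difference.
|170.6 − 167.6| = 3 Hz.

3 Hz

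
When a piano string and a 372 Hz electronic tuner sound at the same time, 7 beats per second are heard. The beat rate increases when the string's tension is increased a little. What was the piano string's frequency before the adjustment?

379 Hz

|f − 372| = 7, so the piano string was at either 365 Hz or 379 Hz.
Higher tension means higher frequency; the adjustment raises the piano string's frequency.
The beat rate rose, so the adjustment moved the piano string further from 372 Hz — it was already above the reference.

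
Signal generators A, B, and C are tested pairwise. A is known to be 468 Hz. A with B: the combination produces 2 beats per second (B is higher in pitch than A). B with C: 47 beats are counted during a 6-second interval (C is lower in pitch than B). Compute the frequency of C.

462.1667 Hz

B is above A, so f_B = 468 + 2 = 470 Hz.
B–C: Beat frequency = 47/6 = 7.8333 Hz.
C is below B, so f_C = 470 − 7.8333 = 462.1667 Hz.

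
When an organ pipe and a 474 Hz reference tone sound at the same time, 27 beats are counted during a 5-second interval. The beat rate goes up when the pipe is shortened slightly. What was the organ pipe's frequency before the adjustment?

479.4 Hz

Beat frequency = 27/5 = 5.4 Hz.
|f − 474| = 5.4, so the organ pipe was at either 468.6 Hz or 479.4 Hz.
A shorter pipe has a higher fundamental; the adjustment raises the organ pipe's frequency.
The beat rate rose, so the adjustment moved the organ pipe further from 474 Hz — it was already above the reference.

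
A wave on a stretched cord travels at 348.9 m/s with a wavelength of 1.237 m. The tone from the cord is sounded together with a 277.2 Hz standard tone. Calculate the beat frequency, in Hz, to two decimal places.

Source frequency f = v/λ = 348.9/1.237 = 282.0534 Hz.
f_beat = |282.0534 − 277.2| = 4.85 Hz.

4.85 Hz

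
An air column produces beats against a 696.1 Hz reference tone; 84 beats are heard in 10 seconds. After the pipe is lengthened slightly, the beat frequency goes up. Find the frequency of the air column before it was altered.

687.7 Hz

Beat frequency = 84/10 = 8.4 Hz.
|f − 696.1| = 8.4, so the air column was at either 687.7 Hz or 704.5 Hz.
A longer pipe has a lower fundamental; the adjustment lowers the air column's frequency.
The beat rate rose, so the adjustment moved the air column further from 696.1 Hz — it was already below the reference.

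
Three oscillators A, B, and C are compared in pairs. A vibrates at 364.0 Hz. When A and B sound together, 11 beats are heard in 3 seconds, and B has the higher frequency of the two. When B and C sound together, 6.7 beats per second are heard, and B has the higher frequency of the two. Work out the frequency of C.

A–B: Beat frequency = 11/3 = 3.6667 Hz.
B is above A, so f_B = 364.0 + 3.6667 = 367.6667 Hz.
C is below B, so f_C = 367.6667 − 6.7 = 360.9667 Hz.

360.9667 Hz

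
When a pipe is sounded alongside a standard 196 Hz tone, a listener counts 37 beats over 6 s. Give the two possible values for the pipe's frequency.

189.8333 Hz or 202.1667 Hz

Beat frequency = 37/6 = 6.1667 Hz.
|f − 196| = 6.1667, so f = 196 ± 6.1667.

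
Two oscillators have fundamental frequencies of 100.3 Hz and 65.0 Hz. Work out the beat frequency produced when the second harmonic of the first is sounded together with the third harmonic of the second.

Second harmonic of the first: 2·100.3 = 200.6 Hz.
Third harmonic of the second: 3·65.0 = 195.0 Hz.
f_beat = |200.6 − 195.0| = 5.6 Hz.

5.6 Hz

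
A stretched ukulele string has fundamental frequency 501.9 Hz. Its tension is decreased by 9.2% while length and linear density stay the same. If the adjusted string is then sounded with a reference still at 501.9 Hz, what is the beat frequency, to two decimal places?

23.64 Hz

For a string, f ∝ √T, so the new frequency is 501.9·√0.908 = 478.2557 Hz.
f_beat = |478.2557 − 501.9| = 23.64 Hz.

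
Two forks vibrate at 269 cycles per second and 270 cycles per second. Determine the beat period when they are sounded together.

f_beat = |269 − 270| = 1 Hz.
Beat period T = 1 / f_beat = 1 / 1 s.

1.000 s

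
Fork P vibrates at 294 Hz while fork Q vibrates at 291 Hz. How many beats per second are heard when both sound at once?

3 Hz

f_beat = |f₁ − f₂|.
|294 − 291| = 3 Hz.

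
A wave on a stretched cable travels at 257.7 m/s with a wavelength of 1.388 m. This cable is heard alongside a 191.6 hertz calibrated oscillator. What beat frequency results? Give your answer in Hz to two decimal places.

5.94 Hz

Source frequency f = v/λ = 257.7/1.388 = 185.6628 Hz.
f_beat = |185.6628 − 191.6| = 5.94 Hz.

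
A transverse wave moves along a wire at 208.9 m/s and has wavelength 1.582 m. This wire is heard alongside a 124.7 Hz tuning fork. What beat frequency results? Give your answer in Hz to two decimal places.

Source frequency f = v/λ = 208.9/1.582 = 132.0480 Hz.
f_beat = |132.0480 − 124.7| = 7.35 Hz.

7.35 Hz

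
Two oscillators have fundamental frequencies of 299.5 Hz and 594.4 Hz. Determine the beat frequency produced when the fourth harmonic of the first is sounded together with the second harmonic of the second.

9.2 Hz

Fourth harmonic of the first: 4·299.5 = 1198.0 Hz.
Second harmonic of the second: 2·594.4 = 1188.8 Hz.
f_beat = |1198.0 − 1188.8| = 9.2 Hz.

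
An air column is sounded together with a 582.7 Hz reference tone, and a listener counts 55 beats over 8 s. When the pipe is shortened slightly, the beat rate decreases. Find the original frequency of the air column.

575.825 Hz

Beat frequency = 55/8 = 6.875 Hz.
|f − 582.7| = 6.875, so the air column was at either 575.825 Hz or 589.575 Hz.
A shorter pipe has a higher fundamental; the adjustment raises the air column's frequency.
The beat rate fell, so the adjustment moved the air column toward 582.7 Hz — it must have started below the reference.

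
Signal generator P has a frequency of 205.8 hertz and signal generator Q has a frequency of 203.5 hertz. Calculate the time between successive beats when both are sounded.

f_beat = |205.8 − 203.5| = 2.3 Hz.
Beat period T = 1 / f_beat = 1 / 2.3 s.

0.435 s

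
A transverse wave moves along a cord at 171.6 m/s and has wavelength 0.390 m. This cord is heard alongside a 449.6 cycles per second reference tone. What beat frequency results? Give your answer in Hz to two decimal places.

Source frequency f = v/λ = 171.6/0.390 = 440.0000 Hz.
f_beat = |440.0000 − 449.6| = 9.60 Hz.

9.60 Hz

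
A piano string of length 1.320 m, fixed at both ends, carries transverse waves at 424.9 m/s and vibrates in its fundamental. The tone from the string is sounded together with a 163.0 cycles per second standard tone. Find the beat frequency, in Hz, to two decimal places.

2.05 Hz

For a string fixed at both ends, f_n = n·v/(2L) = 1·424.9/(2·1.320) = 160.9470 Hz.
f_beat = |160.9470 − 163.0| = 2.05 Hz.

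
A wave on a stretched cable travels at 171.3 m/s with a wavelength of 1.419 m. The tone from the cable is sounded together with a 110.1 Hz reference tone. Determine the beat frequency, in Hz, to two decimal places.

Source frequency f = v/λ = 171.3/1.419 = 120.7188 Hz.
f_beat = |120.7188 − 110.1| = 10.62 Hz.

10.62 Hz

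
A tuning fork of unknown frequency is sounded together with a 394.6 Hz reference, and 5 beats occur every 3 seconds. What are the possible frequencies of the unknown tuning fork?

392.9333 Hz or 396.2667 Hz

Beat frequency = 5/3 = 1.6667 Hz.
|f − 394.6| = 1.6667, so f = 394.6 ± 1.6667.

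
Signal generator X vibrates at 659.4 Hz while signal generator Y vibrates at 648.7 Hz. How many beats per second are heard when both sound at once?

10.7 Hz

f_beat = |f₁ − f₂|.
|659.4 − 648.7| = 10.7 Hz.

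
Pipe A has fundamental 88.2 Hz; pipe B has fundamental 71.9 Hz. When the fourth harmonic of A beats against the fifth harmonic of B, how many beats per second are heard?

6.7 Hz

Fourth harmonic of the first: 4·88.2 = 352.8 Hz.
Fifth harmonic of the second: 5·71.9 = 359.5 Hz.
f_beat = |352.8 − 359.5| = 6.7 Hz.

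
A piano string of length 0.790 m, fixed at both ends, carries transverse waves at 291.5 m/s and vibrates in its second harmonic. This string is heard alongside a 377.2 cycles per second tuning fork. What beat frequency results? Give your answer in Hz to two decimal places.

8.21 Hz

For a string fixed at both ends, f_n = n·v/(2L) = 2·291.5/(2·0.790) = 368.9873 Hz.
f_beat = |368.9873 − 377.2| = 8.21 Hz.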